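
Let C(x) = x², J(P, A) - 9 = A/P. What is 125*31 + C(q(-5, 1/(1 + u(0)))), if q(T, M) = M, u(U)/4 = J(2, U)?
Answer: 5304876/1369 ≈ 3875.0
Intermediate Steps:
J(P, A) = 9 + A/P
u(U) = 36 + 2*U (u(U) = 4*(9 + U/2) = 36 + 2*U)
125*31 + C(q(-5, 1/(1 + u(0)))) = 125*31 + (1/(1 + (36 + 2*0)))² = 3875 + (1/(1 + (36 + 0)))² = 3875 + (1/(1 + 36))² = 3875 + (1/37)² = 3875 + 1/1369 = 5304876/1369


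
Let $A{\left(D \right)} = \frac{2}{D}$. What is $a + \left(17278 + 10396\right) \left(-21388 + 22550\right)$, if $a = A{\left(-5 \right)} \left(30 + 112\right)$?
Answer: $\frac{160785656}{5} \approx 3.2157 \cdot 10^{7}$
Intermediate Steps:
$a = - \frac{284}{5}$ ($a = \frac{2}{-5} \left(30 + 112\right) = 2 \left(- \frac{1}{5}\right) 142 = \left(- \frac{2}{5}\right) 142 = - \frac{284}{5} \approx -56.8$)
$a + \left(17278 + 10396\right) \left(-21388 + 22550\right) = - \frac{284}{5} + \left(17278 + 10396\right) \left(-21388 + 22550\right) = - \frac{284}{5} + 27674 \cdot 1162 = - \frac{284}{5} + 32157188 = \frac{160785656}{5}$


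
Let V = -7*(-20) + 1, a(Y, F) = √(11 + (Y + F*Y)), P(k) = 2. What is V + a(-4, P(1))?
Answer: 141 + I ≈ 141.0 + 1.0*I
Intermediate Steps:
a(Y, F) = √(11 + Y + F*Y)
V = 141 (V = 140 + 1 = 141)
V + a(-4, P(1)) = 141 + √(11 - 4 + 2*(-4)) = 141 + √(11 - 4 - 8) = 141 + √(-1) = 141 + I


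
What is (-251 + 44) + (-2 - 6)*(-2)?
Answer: -191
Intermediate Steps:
(-251 + 44) + (-2 - 6)*(-2) = -207 - 8*(-2) = -207 + 16 = -191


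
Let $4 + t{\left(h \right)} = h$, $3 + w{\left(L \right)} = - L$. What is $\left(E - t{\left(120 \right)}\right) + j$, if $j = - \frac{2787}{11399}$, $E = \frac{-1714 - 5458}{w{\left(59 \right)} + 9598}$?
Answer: $- \frac{3179407671}{27175216} \approx -117.0$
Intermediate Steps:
$w{\left(L \right)} = -3 - L$
$t{\left(h \right)} = -4 + h$
$E = - \frac{1793}{2384}$ ($E = \frac{-1714 - 5458}{\left(-3 - 59\right) + 9598} = - \frac{7172}{\left(-3 - 59\right) + 9598} = - \frac{7172}{-62 + 9598} = - \frac{7172}{9536} = \left(-7172\right) \frac{1}{9536} = - \frac{1793}{2384} \approx -0.7521$)
$j = - \frac{2787}{11399}$ ($j = \left(-2787\right) \frac{1}{11399} = - \frac{2787}{11399} \approx -0.2445$)
$\left(E - t{\left(120 \right)}\right) + j = \left(- \frac{1793}{2384} - \left(-4 + 120\right)\right) - \frac{2787}{11399} = \left(- \frac{1793}{2384} - 116\right) - \frac{2787}{11399} = - \frac{278337}{2384} - \frac{2787}{11399} = - \frac{3179407671}{27175216}$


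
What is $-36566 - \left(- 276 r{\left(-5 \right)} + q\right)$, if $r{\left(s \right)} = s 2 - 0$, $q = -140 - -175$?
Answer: $-39361$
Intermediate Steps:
$q = 35$ ($q = -140 + 175 = 35$)
$r{\left(s \right)} = 2 s$ ($r{\left(s \right)} = 2 s + 0 = 2 s$)
$-36566 - \left(- 276 r{\left(-5 \right)} + q\right) = -36566 - \left(- 276 \cdot 2 \left(-5\right) + 35\right) = -36566 - \left(\left(-276\right) \left(-10\right) + 35\right) = -36566 - \left(2760 + 35\right) = -36566 - 2795 = -39361$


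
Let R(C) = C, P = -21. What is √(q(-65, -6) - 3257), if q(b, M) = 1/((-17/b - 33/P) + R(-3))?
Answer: I*√102065398/177 ≈ 57.078*I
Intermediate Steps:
q(b, M) = 1/(-10/7 - 17/b) (q(b, M) = 1/((-17/b - 33/(-21)) - 3) = 1/((-17/b - 33*(-1/21)) - 3) = 1/((-17/b + 11/7) - 3) = 1/((11/7 - 17/b) - 3) = 1/(-10/7 - 17/b))
√(q(-65, -6) - 3257) = √(7*(-65)/(-119 - 10*(-65)) - 3257) = √(7*(-65)/(-119 + 650) - 3257) = √(7*(-65)/531 - 3257) = √(7*(-65)*(1/531) - 3257) = √(-455/531 - 3257) = √(-1729922/531) = I*√102065398/177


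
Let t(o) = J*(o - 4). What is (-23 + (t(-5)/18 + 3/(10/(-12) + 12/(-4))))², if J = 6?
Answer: 379456/529 ≈ 717.31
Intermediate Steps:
t(o) = -24 + 6*o (t(o) = 6*(o - 4) = 6*(-4 + o) = -24 + 6*o)
(-23 + (t(-5)/18 + 3/(10/(-12) + 12/(-4))))² = (-23 + ((-24 + 6*(-5))/18 + 3/(10/(-12) + 12/(-4))))² = (-23 + ((-24 - 30)*(1/18) + 3/(10*(-1/12) + 12*(-¼))))² = (-23 + (-54*1/18 + 3/(-⅚ - 3)))² = (-23 + (-3 + 3/(-23/6)))² = (-23 + (-3 + 3*(-6/23)))² = (-23 + (-3 - 18/23))² = (-23 - 87/23)² = (-616/23)² = 379456/529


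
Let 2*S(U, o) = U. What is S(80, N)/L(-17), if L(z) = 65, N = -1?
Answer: 8/13 ≈ 0.61539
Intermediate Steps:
S(U, o) = U/2
S(80, N)/L(-17) = ((½)*80)/65 = 40*(1/65) = 8/13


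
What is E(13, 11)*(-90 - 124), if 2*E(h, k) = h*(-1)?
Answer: 1391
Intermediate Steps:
E(h, k) = -h/2 (E(h, k) = (h*(-1))/2 = (-h)/2 = -h/2)
E(13, 11)*(-90 - 124) = (-½*13)*(-90 - 124) = -13/2*(-214) = 1391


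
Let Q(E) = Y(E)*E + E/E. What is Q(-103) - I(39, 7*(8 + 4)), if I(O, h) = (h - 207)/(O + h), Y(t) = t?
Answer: 10611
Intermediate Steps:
Q(E) = 1 + E² (Q(E) = E*E + E/E = E² + 1 = 1 + E²)
I(O, h) = (-207 + h)/(O + h)
Q(-103) - I(39, 7*(8 + 4)) = (1 + (-103)²) - (-207 + 7*(8 + 4))/(39 + 7*(8 + 4)) = (1 + 10609) - (-207 + 7*12)/(39 + 7*12) = 10610 - (-207 + 84)/(39 + 84) = 10610 - (-123)/123 = 10610 - 1*(-1) = 10610 + 1 = 10611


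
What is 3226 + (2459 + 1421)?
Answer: 7106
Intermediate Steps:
3226 + (2459 + 1421) = 3226 + 3880 = 7106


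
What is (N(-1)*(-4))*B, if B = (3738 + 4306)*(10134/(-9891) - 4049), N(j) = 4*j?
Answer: -572858543808/1099 ≈ -5.2125e+8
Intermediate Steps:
B = -35803658988/1099 (B = 8044*(10134*(-1/9891) - 4049) = 8044*(-1126/1099 - 4049) = 8044*(-4450977/1099) = -35803658988/1099 ≈ -3.2578e+7)
(N(-1)*(-4))*B = ((4*(-1))*(-4))*(-35803658988/1099) = -4*(-4)*(-35803658988/1099) = 16*(-35803658988/1099) = -572858543808/1099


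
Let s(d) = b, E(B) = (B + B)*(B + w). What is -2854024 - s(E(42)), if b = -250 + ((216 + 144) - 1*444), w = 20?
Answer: -2853690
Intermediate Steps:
E(B) = 2*B*(20 + B) (E(B) = (B + B)*(B + 20) = (2*B)*(20 + B) = 2*B*(20 + B))
b = -334 (b = -250 + (360 - 444) = -250 - 84 = -334)
s(d) = -334
-2854024 - s(E(42)) = -2854024 - 1*(-334) = -2854024 + 334 = -2853690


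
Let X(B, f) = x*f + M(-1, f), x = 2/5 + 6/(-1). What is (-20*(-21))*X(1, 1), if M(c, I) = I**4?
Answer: -1932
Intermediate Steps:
x = -28/5 (x = 2*(1/5) + 6*(-1) = 2/5 - 6 = -28/5 ≈ -5.6000)
X(B, f) = f**4 - 28*f/5 (X(B, f) = -28*f/5 + f**4 = f**4 - 28*f/5)
(-20*(-21))*X(1, 1) = (-20*(-21))*(1*(-28/5 + 1**3)) = 420*(1*(-28/5 + 1)) = 420*(1*(-23/5)) = 420*(-23/5) = -1932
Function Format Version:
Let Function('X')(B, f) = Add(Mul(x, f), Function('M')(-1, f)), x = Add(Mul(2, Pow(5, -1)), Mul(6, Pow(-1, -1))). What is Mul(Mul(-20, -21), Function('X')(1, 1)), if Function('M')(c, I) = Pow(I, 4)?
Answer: -1932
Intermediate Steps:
x = Rational(-28, 5) (x = Add(Mul(2, Rational(1, 5)), Mul(6, -1)) = Add(Rational(2, 5), -6) = Rational(-28, 5) ≈ -5.6000)
Function('X')(B, f) = Add(Pow(f, 4), Mul(Rational(-28, 5), f)) (Function('X')(B, f) = Add(Mul(Rational(-28, 5), f), Pow(f, 4)) = Add(Pow(f, 4), Mul(Rational(-28, 5), f)))
Mul(Mul(-20, -21), Function('X')(1, 1)) = Mul(Mul(-20, -21), Mul(1, Add(Rational(-28, 5), Pow(1, 3)))) = Mul(420, Mul(1, Add(Rational(-28, 5), 1))) = Mul(420, Mul(1, Rational(-23, 5))) = Mul(420, Rational(-23, 5)) = -1932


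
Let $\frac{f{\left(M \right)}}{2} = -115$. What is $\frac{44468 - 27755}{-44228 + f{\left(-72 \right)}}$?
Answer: $- \frac{16713}{44458} \approx -0.37593$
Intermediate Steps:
$f{\left(M \right)} = -230$ ($f{\left(M \right)} = 2 \left(-115\right) = -230$)
$\frac{44468 - 27755}{-44228 + f{\left(-72 \right)}} = \frac{44468 - 27755}{-44228 - 230} = \frac{44468 - 27755}{-44458} = \left(44468 - 27755\right) \left(- \frac{1}{44458}\right) = 16713 \left(- \frac{1}{44458}\right) = - \frac{16713}{44458}$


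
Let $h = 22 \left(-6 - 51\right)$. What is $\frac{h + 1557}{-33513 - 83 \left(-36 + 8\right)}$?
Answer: $- \frac{303}{31189} \approx -0.009715$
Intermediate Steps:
$h = -1254$ ($h = 22 \left(-57\right) = -1254$)
$\frac{h + 1557}{-33513 - 83 \left(-36 + 8\right)} = \frac{-1254 + 1557}{-33513 - 83 \left(-36 + 8\right)} = \frac{303}{-33513 - -2324} = \frac{303}{-33513 + 2324} = \frac{303}{-31189} = 303 \left(- \frac{1}{31189}\right) = - \frac{303}{31189}$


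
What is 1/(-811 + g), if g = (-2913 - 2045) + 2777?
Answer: -1/2992 ≈ -0.00033422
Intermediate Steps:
g = -2181 (g = -4958 + 2777 = -2181)
1/(-811 + g) = 1/(-811 - 2181) = 1/(-2992) = -1/2992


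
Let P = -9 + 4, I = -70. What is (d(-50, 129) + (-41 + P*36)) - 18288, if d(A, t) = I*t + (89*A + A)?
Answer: -32039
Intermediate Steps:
P = -5
d(A, t) = -70*t + 90*A (d(A, t) = -70*t + (89*A + A) = -70*t + 90*A)
(d(-50, 129) + (-41 + P*36)) - 18288 = ((-70*129 + 90*(-50)) + (-41 - 5*36)) - 18288 = ((-9030 - 4500) + (-41 - 180)) - 18288 = (-13530 - 221) - 18288 = -13751 - 18288 = -32039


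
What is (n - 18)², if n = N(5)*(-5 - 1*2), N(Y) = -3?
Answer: 9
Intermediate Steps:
n = 21 (n = -3*(-5 - 1*2) = -3*(-5 - 2) = -3*(-7) = 21)
(n - 18)² = (21 - 18)² = 3² = 9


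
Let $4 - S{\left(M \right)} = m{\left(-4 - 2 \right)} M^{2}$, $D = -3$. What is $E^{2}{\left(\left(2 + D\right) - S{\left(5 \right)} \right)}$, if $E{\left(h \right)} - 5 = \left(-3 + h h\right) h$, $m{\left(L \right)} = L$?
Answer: $13863744794025$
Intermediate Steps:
$S{\left(M \right)} = 4 + 6 M^{2}$ ($S{\left(M \right)} = 4 - \left(-4 - 2\right) M^{2} = 4 - - 6 M^{2} = 4 + 6 M^{2}$)
$E{\left(h \right)} = 5 + h \left(-3 + h^{2}\right)$ ($E{\left(h \right)} = 5 + \left(-3 + h h\right) h = 5 + \left(-3 + h^{2}\right) h = 5 + h \left(-3 + h^{2}\right)$)
$E^{2}{\left(\left(2 + D\right) - S{\left(5 \right)} \right)} = \left(5 + \left(\left(2 - 3\right) - \left(4 + 6 \cdot 5^{2}\right)\right)^{3} - 3 \left(\left(2 - 3\right) - \left(4 + 6 \cdot 5^{2}\right)\right)\right)^{2} = \left(5 + \left(-1 - \left(4 + 6 \cdot 25\right)\right)^{3} - 3 \left(-1 - \left(4 + 6 \cdot 25\right)\right)\right)^{2} = \left(5 + \left(-1 - \left(4 + 150\right)\right)^{3} - 3 \left(-1 - \left(4 + 150\right)\right)\right)^{2} = \left(5 + \left(-1 - 154\right)^{3} - 3 \left(-1 - 154\right)\right)^{2} = \left(5 + \left(-155\right)^{3} - -465\right)^{2} = \left(5 - 3723875 + 465\right)^{2} = \left(-3723405\right)^{2} = 13863744794025$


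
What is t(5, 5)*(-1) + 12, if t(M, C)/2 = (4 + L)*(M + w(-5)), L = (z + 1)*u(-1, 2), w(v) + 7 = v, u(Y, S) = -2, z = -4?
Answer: 152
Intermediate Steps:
w(v) = -7 + v
L = 6 (L = (-4 + 1)*(-2) = -3*(-2) = 6)
t(M, C) = -240 + 20*M (t(M, C) = 2*((4 + 6)*(M + (-7 - 5))) = 2*(10*(M - 12)) = 2*(10*(-12 + M)) = 2*(-120 + 10*M) = -240 + 20*M)
t(5, 5)*(-1) + 12 = (-240 + 20*5)*(-1) + 12 = (-240 + 100)*(-1) + 12 = -140*(-1) + 12 = 140 + 12 = 152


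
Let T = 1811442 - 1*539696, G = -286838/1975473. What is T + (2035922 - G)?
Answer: 6534209113802/1975473 ≈ 3.3077e+6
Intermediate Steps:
G = -286838/1975473 (G = -286838*1/1975473 = -286838/1975473 ≈ -0.14520)
T = 1271746 (T = 1811442 - 539696 = 1271746)
T + (2035922 - G) = 1271746 + (2035922 - 1*(-286838/1975473)) = 1271746 + (2035922 + 286838/1975473) = 1271746 + 4021909227944/1975473 = 6534209113802/1975473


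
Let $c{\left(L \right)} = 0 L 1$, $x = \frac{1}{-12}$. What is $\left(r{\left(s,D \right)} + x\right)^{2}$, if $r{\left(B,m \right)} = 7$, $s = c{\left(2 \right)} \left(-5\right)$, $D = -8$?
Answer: $\frac{6889}{144} \approx 47.84$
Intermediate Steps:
$x = - \frac{1}{12} \approx -0.083333$
$c{\left(L \right)} = 0$ ($c{\left(L \right)} = 0 \cdot 1 = 0$)
$s = 0$ ($s = 0 \left(-5\right) = 0$)
$\left(r{\left(s,D \right)} + x\right)^{2} = \left(7 - \frac{1}{12}\right)^{2} = \left(\frac{83}{12}\right)^{2} = \frac{6889}{144}$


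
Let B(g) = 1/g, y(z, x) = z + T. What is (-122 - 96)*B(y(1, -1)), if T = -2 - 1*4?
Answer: 218/5 ≈ 43.600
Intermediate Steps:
T = -6 (T = -2 - 4 = -6)
y(z, x) = -6 + z (y(z, x) = z - 6 = -6 + z)
(-122 - 96)*B(y(1, -1)) = (-122 - 96)/(-6 + 1) = -218/(-5) = -218*(-1/5) = 218/5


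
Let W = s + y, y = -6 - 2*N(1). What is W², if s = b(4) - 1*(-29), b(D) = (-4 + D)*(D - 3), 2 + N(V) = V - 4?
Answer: 1089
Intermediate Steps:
N(V) = -6 + V (N(V) = -2 + (V - 4) = -2 + (-4 + V) = -6 + V)
b(D) = (-4 + D)*(-3 + D)
y = 4 (y = -6 - 2*(-6 + 1) = -6 - 2*(-5) = -6 + 10 = 4)
s = 29 (s = (12 + 4² - 7*4) - 1*(-29) = (12 + 16 - 28) + 29 = 0 + 29 = 29)
W = 33 (W = 29 + 4 = 33)
W² = 33² = 1089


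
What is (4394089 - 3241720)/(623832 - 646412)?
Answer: -1152369/22580 ≈ -51.035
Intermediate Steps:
(4394089 - 3241720)/(623832 - 646412) = 1152369/(-22580) = 1152369*(-1/22580) = -1152369/22580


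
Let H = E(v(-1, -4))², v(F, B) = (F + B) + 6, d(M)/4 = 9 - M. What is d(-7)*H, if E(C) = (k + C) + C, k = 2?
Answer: 1024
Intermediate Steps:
d(M) = 36 - 4*M (d(M) = 4*(9 - M) = 36 - 4*M)
v(F, B) = 6 + B + F (v(F, B) = (B + F) + 6 = 6 + B + F)
E(C) = 2 + 2*C (E(C) = (2 + C) + C = 2 + 2*C)
H = 16 (H = (2 + 2*(6 - 4 - 1))² = (2 + 2*1)² = (2 + 2)² = 4² = 16)
d(-7)*H = (36 - 4*(-7))*16 = (36 + 28)*16 = 64*16 = 1024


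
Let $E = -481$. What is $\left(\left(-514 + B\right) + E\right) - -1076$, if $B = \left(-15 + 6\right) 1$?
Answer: $72$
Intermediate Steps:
$B = -9$ ($B = \left(-9\right) 1 = -9$)
$\left(\left(-514 + B\right) + E\right) - -1076 = \left(\left(-514 - 9\right) - 481\right) - -1076 = \left(-523 - 481\right) + 1076 = -1004 + 1076 = 72$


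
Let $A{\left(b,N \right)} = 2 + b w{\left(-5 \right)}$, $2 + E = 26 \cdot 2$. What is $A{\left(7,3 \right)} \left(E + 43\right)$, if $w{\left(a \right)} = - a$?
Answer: $3441$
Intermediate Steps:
$E = 50$ ($E = -2 + 26 \cdot 2 = -2 + 52 = 50$)
$A{\left(b,N \right)} = 2 + 5 b$ ($A{\left(b,N \right)} = 2 + b \left(\left(-1\right) \left(-5\right)\right) = 2 + b 5 = 2 + 5 b$)
$A{\left(7,3 \right)} \left(E + 43\right) = \left(2 + 5 \cdot 7\right) \left(50 + 43\right) = \left(2 + 35\right) 93 = 37 \cdot 93 = 3441$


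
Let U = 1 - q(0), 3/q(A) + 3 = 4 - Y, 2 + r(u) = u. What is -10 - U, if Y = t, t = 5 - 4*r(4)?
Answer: -41/4 ≈ -10.250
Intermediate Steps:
r(u) = -2 + u
t = -3 (t = 5 - 4*(-2 + 4) = 5 - 4*2 = 5 - 8 = -3)
Y = -3
q(A) = 3/4 (q(A) = 3/(-3 + (4 - 1*(-3))) = 3/(-3 + (4 + 3)) = 3/(-3 + 7) = 3/4)
U = 1/4 (U = 1 - 1*3/4 = 1 - 3/4 = 1/4 ≈ 0.25000)
-10 - U = -10 - 1*1/4 = -10 - 1/4 = -41/4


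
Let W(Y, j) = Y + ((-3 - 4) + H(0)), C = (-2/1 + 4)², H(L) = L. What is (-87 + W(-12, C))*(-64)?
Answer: 6784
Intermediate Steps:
C = 4 (C = (-2*1 + 4)² = (-2 + 4)² = 2² = 4)
W(Y, j) = -7 + Y (W(Y, j) = Y + ((-3 - 4) + 0) = Y + (-7 + 0) = Y - 7 = -7 + Y)
(-87 + W(-12, C))*(-64) = (-87 + (-7 - 12))*(-64) = (-87 - 19)*(-64) = -106*(-64) = 6784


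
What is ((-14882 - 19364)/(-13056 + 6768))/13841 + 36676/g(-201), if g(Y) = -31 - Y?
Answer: 797999770607/3698868840 ≈ 215.74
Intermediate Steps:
((-14882 - 19364)/(-13056 + 6768))/13841 + 36676/g(-201) = ((-14882 - 19364)/(-13056 + 6768))/13841 + 36676/(-31 - 1*(-201)) = -34246/(-6288)*(1/13841) + 36676/(-31 + 201) = -34246*(-1/6288)*(1/13841) + 36676/170 = (17123/3144)*(1/13841) + 36676*(1/170) = 17123/43516104 + 18338/85 = 797999770607/3698868840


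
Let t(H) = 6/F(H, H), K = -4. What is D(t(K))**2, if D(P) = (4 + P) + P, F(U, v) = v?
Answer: 1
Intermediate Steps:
t(H) = 6/H
D(P) = 4 + 2*P
D(t(K))**2 = (4 + 2*(6/(-4)))**2 = (4 + 2*(6*(-1/4)))**2 = (4 + 2*(-3/2))**2 = (4 - 3)**2 = 1**2 = 1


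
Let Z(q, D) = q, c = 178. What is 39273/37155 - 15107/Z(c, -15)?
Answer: -184769997/2204530 ≈ -83.814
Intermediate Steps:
39273/37155 - 15107/Z(c, -15) = 39273/37155 - 15107/178 = 39273*(1/37155) - 15107*1/178 = 13091/12385 - 15107/178 = -184769997/2204530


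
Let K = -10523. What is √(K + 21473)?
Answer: 5*√438 ≈ 104.64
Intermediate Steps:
√(K + 21473) = √(-10523 + 21473) = √10950 = 5*√438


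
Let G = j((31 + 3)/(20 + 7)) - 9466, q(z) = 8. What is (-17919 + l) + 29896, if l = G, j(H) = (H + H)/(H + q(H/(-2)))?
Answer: 313909/125 ≈ 2511.3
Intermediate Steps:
j(H) = 2*H/(8 + H) (j(H) = (H + H)/(H + 8) = (2*H)/(8 + H) = 2*H/(8 + H))
G = -1183216/125 (G = 2*((31 + 3)/(20 + 7))/(8 + (31 + 3)/(20 + 7)) - 9466 = 2*(34/27)/(8 + 34/27) - 9466 = 2*(34/27)/(250/27) - 9466 = 2*(34/27)*(27/250) - 9466 = 34/125 - 9466 = -1183216/125 ≈ -9465.7)
l = -1183216/125 ≈ -9465.7
(-17919 + l) + 29896 = (-17919 - 1183216/125) + 29896 = -3423091/125 + 29896 = 313909/125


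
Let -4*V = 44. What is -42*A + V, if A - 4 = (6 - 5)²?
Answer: -221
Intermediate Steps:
V = -11 (V = -¼*44 = -11)
A = 5 (A = 4 + (6 - 5)² = 4 + 1² = 4 + 1 = 5)
-42*A + V = -42*5 - 11 = -210 - 11 = -221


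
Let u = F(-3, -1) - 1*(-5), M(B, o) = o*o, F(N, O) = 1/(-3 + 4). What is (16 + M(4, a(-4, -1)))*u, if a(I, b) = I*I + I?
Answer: 960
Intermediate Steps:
F(N, O) = 1 (F(N, O) = 1/1 = 1)
a(I, b) = I + I² (a(I, b) = I² + I = I + I²)
M(B, o) = o²
u = 6 (u = 1 - 1*(-5) = 1 + 5 = 6)
(16 + M(4, a(-4, -1)))*u = (16 + (-4*(1 - 4))²)*6 = (16 + (-4*(-3))²)*6 = (16 + 12²)*6 = (16 + 144)*6 = 160*6 = 960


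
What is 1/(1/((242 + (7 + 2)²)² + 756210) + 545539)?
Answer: 860539/469457585522 ≈ 1.8331e-6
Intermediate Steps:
1/(1/((242 + (7 + 2)²)² + 756210) + 545539) = 1/(1/((242 + 9²)² + 756210) + 545539) = 1/(1/((242 + 81)² + 756210) + 545539) = 1/(1/(323² + 756210) + 545539) = 1/(1/(104329 + 756210) + 545539) = 1/(1/860539 + 545539) = 1/(469457585522/860539) = 860539/469457585522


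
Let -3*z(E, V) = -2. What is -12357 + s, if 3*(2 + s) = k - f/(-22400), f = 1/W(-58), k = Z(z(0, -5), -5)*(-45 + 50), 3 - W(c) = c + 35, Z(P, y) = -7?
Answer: -21614028799/1747200 ≈ -12371.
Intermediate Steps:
z(E, V) = ⅔ (z(E, V) = -⅓*(-2) = ⅔)
W(c) = -32 - c (W(c) = 3 - (c + 35) = 3 - (35 + c) = 3 + (-35 - c) = -32 - c)
k = -35 (k = -7*(-45 + 50) = -7*5 = -35)
f = 1/26 (f = 1/(-32 - 1*(-58)) = 1/(-32 + 58) = 1/26 ≈ 0.038462)
s = -23878399/1747200 (s = -2 + (-35 - 1/(26*(-22400)))/3 = -2 + (-35 - (-1)/(26*22400))/3 = -2 + (-35 - 1*(-1/582400))/3 = -2 + (-35 + 1/582400)/3 = -2 + (⅓)*(-20383999/582400) = -2 - 20383999/1747200 = -23878399/1747200 ≈ -13.667)
-12357 + s = -12357 - 23878399/1747200 = -21614028799/1747200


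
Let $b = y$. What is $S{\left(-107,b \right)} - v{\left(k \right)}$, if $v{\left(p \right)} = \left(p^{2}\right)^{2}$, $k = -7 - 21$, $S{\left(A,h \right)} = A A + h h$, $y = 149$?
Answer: $-581006$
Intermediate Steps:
$b = 149$
$S{\left(A,h \right)} = A^{2} + h^{2}$
$k = -28$ ($k = -7 - 21 = -28$)
$v{\left(p \right)} = p^{4}$
$S{\left(-107,b \right)} - v{\left(k \right)} = \left(\left(-107\right)^{2} + 149^{2}\right) - \left(-28\right)^{4} = \left(11449 + 22201\right) - 614656 = 33650 - 614656 = -581006$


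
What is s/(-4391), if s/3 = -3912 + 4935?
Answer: -3069/4391 ≈ -0.69893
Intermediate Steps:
s = 3069 (s = 3*(-3912 + 4935) = 3*1023 = 3069)
s/(-4391) = 3069/(-4391) = 3069*(-1/4391) = -3069/4391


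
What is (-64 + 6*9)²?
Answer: 100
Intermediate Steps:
(-64 + 6*9)² = (-64 + 54)² = (-10)² = 100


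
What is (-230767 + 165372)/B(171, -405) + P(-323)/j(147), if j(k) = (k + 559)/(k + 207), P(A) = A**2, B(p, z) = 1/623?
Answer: -14363136772/353 ≈ -4.0689e+7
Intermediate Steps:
B(p, z) = 1/623
j(k) = (559 + k)/(207 + k)
(-230767 + 165372)/B(171, -405) + P(-323)/j(147) = (-230767 + 165372)/(1/623) + (-323)**2/(((559 + 147)/(207 + 147))) = -65395*623 + 104329/((706/354)) = -40741085 + 104329/(((1/354)*706)) = -40741085 + 104329/(353/177) = -40741085 + 104329*(177/353) = -40741085 + 18466233/353 = -14363136772/353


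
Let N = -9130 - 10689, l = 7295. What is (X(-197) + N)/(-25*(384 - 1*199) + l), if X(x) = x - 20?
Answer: -10018/1335 ≈ -7.5041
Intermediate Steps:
X(x) = -20 + x
N = -19819
(X(-197) + N)/(-25*(384 - 1*199) + l) = ((-20 - 197) - 19819)/(-25*(384 - 1*199) + 7295) = (-217 - 19819)/(-25*(384 - 199) + 7295) = -20036/(-25*185 + 7295) = -20036/(-4625 + 7295) = -20036/2670 = -20036*1/2670 = -10018/1335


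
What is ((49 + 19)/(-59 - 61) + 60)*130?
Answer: 23179/3 ≈ 7726.3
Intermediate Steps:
((49 + 19)/(-59 - 61) + 60)*130 = (68/(-120) + 60)*130 = (68*(-1/120) + 60)*130 = (-17/30 + 60)*130 = (1783/30)*130 = 23179/3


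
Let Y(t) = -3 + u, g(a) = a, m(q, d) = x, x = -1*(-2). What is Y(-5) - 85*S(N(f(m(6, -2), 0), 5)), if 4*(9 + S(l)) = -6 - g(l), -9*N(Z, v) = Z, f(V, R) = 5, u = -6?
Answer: 31381/36 ≈ 871.69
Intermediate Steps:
x = 2
m(q, d) = 2
N(Z, v) = -Z/9
Y(t) = -9 (Y(t) = -3 - 6 = -9)
S(l) = -21/2 - l/4 (S(l) = -9 + (-6 - l)/4 = -9 + (-3/2 - l/4) = -21/2 - l/4)
Y(-5) - 85*S(N(f(m(6, -2), 0), 5)) = -9 - 85*(-21/2 - (-1)*5/36) = -9 - 85*(-21/2 - ¼*(-5/9)) = -9 - 85*(-21/2 + 5/36) = -9 - 85*(-373/36) = -9 + 31705/36 = 31381/36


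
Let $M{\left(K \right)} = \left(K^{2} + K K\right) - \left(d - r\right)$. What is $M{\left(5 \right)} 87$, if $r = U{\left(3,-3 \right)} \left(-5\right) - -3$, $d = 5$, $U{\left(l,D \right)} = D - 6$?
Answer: $8091$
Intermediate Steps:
$U{\left(l,D \right)} = -6 + D$ ($U{\left(l,D \right)} = D - 6 = -6 + D$)
$r = 48$ ($r = \left(-6 - 3\right) \left(-5\right) - -3 = \left(-9\right) \left(-5\right) + 3 = 45 + 3 = 48$)
$M{\left(K \right)} = 43 + 2 K^{2}$ ($M{\left(K \right)} = \left(K^{2} + K K\right) + \left(48 - 5\right) = \left(K^{2} + K^{2}\right) + \left(48 - 5\right) = 2 K^{2} + 43 = 43 + 2 K^{2}$)
$M{\left(5 \right)} 87 = \left(43 + 2 \cdot 5^{2}\right) 87 = \left(43 + 2 \cdot 25\right) 87 = \left(43 + 50\right) 87 = 93 \cdot 87 = 8091$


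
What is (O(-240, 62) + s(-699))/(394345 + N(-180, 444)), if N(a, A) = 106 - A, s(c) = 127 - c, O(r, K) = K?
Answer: 888/394007 ≈ 0.0022538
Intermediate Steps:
(O(-240, 62) + s(-699))/(394345 + N(-180, 444)) = (62 + (127 - 1*(-699)))/(394345 + (106 - 1*444)) = (62 + (127 + 699))/(394345 + (106 - 444)) = (62 + 826)/(394345 - 338) = 888/394007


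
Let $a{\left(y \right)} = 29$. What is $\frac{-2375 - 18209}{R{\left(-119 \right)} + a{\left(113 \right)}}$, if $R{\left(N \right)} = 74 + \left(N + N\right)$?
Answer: $\frac{20584}{135} \approx 152.47$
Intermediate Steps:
$R{\left(N \right)} = 74 + 2 N$
$\frac{-2375 - 18209}{R{\left(-119 \right)} + a{\left(113 \right)}} = \frac{-2375 - 18209}{\left(74 + 2 \left(-119\right)\right) + 29} = - \frac{20584}{\left(74 - 238\right) + 29} = - \frac{20584}{-164 + 29} = - \frac{20584}{-135} = \left(-20584\right) \left(- \frac{1}{135}\right) = \frac{20584}{135}$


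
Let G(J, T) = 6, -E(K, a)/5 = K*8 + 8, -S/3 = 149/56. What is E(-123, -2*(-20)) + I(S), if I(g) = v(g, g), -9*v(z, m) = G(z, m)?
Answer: 14638/3 ≈ 4879.3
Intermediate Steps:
S = -447/56 ≈ -7.9821
E(K, a) = -40 - 40*K (E(K, a) = -5*(K*8 + 8) = -5*(8*K + 8) = -5*(8 + 8*K) = -40 - 40*K)
v(z, m) = -⅔ (v(z, m) = -⅑*6 = -⅔)
I(g) = -⅔
E(-123, -2*(-20)) + I(S) = (-40 - 40*(-123)) - ⅔ = (-40 + 4920) - ⅔ = 4880 - ⅔ = 14638/3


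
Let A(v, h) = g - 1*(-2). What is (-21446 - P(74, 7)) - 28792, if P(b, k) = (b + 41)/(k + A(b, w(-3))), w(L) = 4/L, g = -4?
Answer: -50261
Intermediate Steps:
A(v, h) = -2 (A(v, h) = -4 - 1*(-2) = -4 + 2 = -2)
P(b, k) = (41 + b)/(-2 + k) (P(b, k) = (b + 41)/(k - 2) = (41 + b)/(-2 + k))
(-21446 - P(74, 7)) - 28792 = (-21446 - (41 + 74)/(-2 + 7)) - 28792 = (-21446 - 115/5) - 28792 = (-21446 - 1*23) - 28792 = (-21446 - 23) - 28792 = -21469 - 28792 = -50261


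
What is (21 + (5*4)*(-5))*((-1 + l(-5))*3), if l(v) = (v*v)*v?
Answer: 29862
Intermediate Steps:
l(v) = v³ (l(v) = v²*v = v³)
(21 + (5*4)*(-5))*((-1 + l(-5))*3) = (21 + (5*4)*(-5))*((-1 + (-5)³)*3) = (21 + 20*(-5))*((-1 - 125)*3) = (21 - 100)*(-126*3) = -79*(-378) = 29862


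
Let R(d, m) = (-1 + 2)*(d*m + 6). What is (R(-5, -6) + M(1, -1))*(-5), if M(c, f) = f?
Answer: -175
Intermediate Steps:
R(d, m) = 6 + d*m (R(d, m) = 1*(6 + d*m) = 6 + d*m)
(R(-5, -6) + M(1, -1))*(-5) = ((6 - 5*(-6)) - 1)*(-5) = ((6 + 30) - 1)*(-5) = (36 - 1)*(-5) = 35*(-5) = -175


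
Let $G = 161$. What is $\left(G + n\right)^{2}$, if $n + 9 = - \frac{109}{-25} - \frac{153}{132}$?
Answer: $\frac{29145659841}{1210000} \approx 24087.0$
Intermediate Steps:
$n = - \frac{6379}{1100}$ ($n = -9 - \left(- \frac{109}{25} + \frac{51}{44}\right) = -9 - - \frac{3521}{1100} = -9 + \left(\frac{109}{25} - \frac{51}{44}\right) = -9 + \frac{3521}{1100} = - \frac{6379}{1100} \approx -5.7991$)
$\left(G + n\right)^{2} = \left(161 - \frac{6379}{1100}\right)^{2} = \left(\frac{170721}{1100}\right)^{2} = \frac{29145659841}{1210000}$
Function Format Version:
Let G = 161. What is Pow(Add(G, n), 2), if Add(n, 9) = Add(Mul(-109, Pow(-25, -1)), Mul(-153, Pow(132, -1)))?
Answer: Rational(29145659841, 1210000) ≈ 24087.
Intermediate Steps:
n = Rational(-6379, 1100) (n = Add(-9, Add(Mul(-109, Pow(-25, -1)), Mul(-153, Pow(132, -1)))) = Add(-9, Add(Mul(-109, Rational(-1, 25)), Mul(-153, Rational(1, 132)))) = Add(-9, Add(Rational(109, 25), Rational(-51, 44))) = Add(-9, Rational(3521, 1100)) = Rational(-6379, 1100) ≈ -5.7991)
Pow(Add(G, n), 2) = Pow(Add(161, Rational(-6379, 1100)), 2) = Pow(Rational(170721, 1100), 2) = Rational(29145659841, 1210000)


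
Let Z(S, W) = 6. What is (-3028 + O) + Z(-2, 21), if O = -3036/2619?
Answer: -2639218/873 ≈ -3023.2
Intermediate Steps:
O = -1012/873 (O = -3036*1/2619 = -1012/873 ≈ -1.1592)
(-3028 + O) + Z(-2, 21) = (-3028 - 1012/873) + 6 = -2644456/873 + 6 = -2639218/873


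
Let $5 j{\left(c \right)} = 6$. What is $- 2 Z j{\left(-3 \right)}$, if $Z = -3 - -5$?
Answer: $- \frac{24}{5} \approx -4.8$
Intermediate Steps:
$Z = 2$ ($Z = -3 + 5 = 2$)
$j{\left(c \right)} = \frac{6}{5}$ ($j{\left(c \right)} = \frac{1}{5} \cdot 6 = \frac{6}{5}$)
$- 2 Z j{\left(-3 \right)} = \left(-2\right) 2 \cdot \frac{6}{5} = \left(-4\right) \frac{6}{5} = - \frac{24}{5}$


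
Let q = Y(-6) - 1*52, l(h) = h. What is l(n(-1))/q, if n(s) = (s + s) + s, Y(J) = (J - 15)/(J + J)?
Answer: 4/67 ≈ 0.059702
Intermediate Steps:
Y(J) = (-15 + J)/(2*J) (Y(J) = (-15 + J)/((2*J)) = (-15 + J)*(1/(2*J)) = (-15 + J)/(2*J))
n(s) = 3*s (n(s) = 2*s + s = 3*s)
q = -201/4 (q = (1/2)*(-15 - 6)/(-6) - 1*52 = (1/2)*(-1/6)*(-21) - 52 = 7/4 - 52 = -201/4 ≈ -50.250)
l(n(-1))/q = (3*(-1))/(-201/4) = -3*(-4/201) = 4/67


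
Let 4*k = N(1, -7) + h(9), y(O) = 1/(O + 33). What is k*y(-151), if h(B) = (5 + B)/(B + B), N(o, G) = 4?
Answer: -43/4248 ≈ -0.010122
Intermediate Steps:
y(O) = 1/(33 + O)
h(B) = (5 + B)/(2*B) (h(B) = (5 + B)/((2*B)) = (5 + B)*(1/(2*B)) = (5 + B)/(2*B))
k = 43/36 (k = (4 + (½)*(5 + 9)/9)/4 = (4 + (½)*(⅑)*14)/4 = (4 + 7/9)/4 = (¼)*(43/9) = 43/36 ≈ 1.1944)
k*y(-151) = 43/(36*(33 - 151)) = (43/36)/(-118) = (43/36)*(-1/118) = -43/4248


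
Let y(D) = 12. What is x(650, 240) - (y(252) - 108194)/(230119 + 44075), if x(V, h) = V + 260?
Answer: 124812361/137097 ≈ 910.39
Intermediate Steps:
x(V, h) = 260 + V
x(650, 240) - (y(252) - 108194)/(230119 + 44075) = (260 + 650) - (12 - 108194)/(230119 + 44075) = 910 - (-108182)/274194 = 910 - 1*(-54091/137097) = 910 + 54091/137097 = 124812361/137097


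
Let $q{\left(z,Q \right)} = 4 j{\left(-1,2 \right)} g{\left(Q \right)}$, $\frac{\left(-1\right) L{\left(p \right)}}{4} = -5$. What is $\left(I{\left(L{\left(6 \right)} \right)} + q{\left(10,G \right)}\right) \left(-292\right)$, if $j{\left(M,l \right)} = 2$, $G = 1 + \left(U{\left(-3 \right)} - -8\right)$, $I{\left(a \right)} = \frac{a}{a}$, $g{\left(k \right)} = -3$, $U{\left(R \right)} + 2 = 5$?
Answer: $6716$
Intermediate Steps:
$U{\left(R \right)} = 3$ ($U{\left(R \right)} = -2 + 5 = 3$)
$L{\left(p \right)} = 20$ ($L{\left(p \right)} = \left(-4\right) \left(-5\right) = 20$)
$I{\left(a \right)} = 1$
$G = 12$ ($G = 1 + \left(3 - -8\right) = 1 + \left(3 + 8\right) = 1 + 11 = 12$)
$q{\left(z,Q \right)} = -24$ ($q{\left(z,Q \right)} = 4 \cdot 2 \left(-3\right) = 8 \left(-3\right) = -24$)
$\left(I{\left(L{\left(6 \right)} \right)} + q{\left(10,G \right)}\right) \left(-292\right) = \left(1 - 24\right) \left(-292\right) = \left(-23\right) \left(-292\right) = 6716$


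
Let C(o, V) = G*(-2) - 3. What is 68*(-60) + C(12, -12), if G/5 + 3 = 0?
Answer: -4053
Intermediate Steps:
G = -15 (G = -15 + 5*0 = -15 + 0 = -15)
C(o, V) = 27 (C(o, V) = -15*(-2) - 3 = 30 - 3 = 27)
68*(-60) + C(12, -12) = 68*(-60) + 27 = -4080 + 27 = -4053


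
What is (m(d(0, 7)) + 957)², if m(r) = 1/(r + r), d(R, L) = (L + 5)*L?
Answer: 25849243729/28224 ≈ 9.1586e+5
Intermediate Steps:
d(R, L) = L*(5 + L) (d(R, L) = (5 + L)*L = L*(5 + L))
m(r) = 1/(2*r)
(m(d(0, 7)) + 957)² = (1/(2*((7*(5 + 7)))) + 957)² = (1/(2*((7*12))) + 957)² = ((½)/84 + 957)² = ((½)*(1/84) + 957)² = (1/168 + 957)² = (160777/168)² = 25849243729/28224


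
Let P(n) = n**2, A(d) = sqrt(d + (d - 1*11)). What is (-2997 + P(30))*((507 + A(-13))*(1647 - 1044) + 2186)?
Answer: -645680979 - 1264491*I*sqrt(37) ≈ -6.4568e+8 - 7.6916e+6*I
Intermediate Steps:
A(d) = sqrt(-11 + 2*d) (A(d) = sqrt(d + (d - 11)) = sqrt(d + (-11 + d)) = sqrt(-11 + 2*d))
(-2997 + P(30))*((507 + A(-13))*(1647 - 1044) + 2186) = (-2997 + 30**2)*((507 + sqrt(-11 + 2*(-13)))*(1647 - 1044) + 2186) = (-2997 + 900)*((507 + sqrt(-11 - 26))*603 + 2186) = -2097*((507 + sqrt(-37))*603 + 2186) = -2097*((507 + I*sqrt(37))*603 + 2186) = -2097*((305721 + 603*I*sqrt(37)) + 2186) = -2097*(307907 + 603*I*sqrt(37)) = -645680979 - 1264491*I*sqrt(37)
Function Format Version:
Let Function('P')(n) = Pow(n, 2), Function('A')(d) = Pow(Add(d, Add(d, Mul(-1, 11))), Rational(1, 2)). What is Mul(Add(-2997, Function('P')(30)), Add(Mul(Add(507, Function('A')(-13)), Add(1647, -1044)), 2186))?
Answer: Add(-645680979, Mul(-1264491, I, Pow(37, Rational(1, 2)))) ≈ Add(-6.4568e+8, Mul(-7.6916e+6, I))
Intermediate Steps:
Function('A')(d) = Pow(Add(-11, Mul(2, d)), Rational(1, 2)) (Function('A')(d) = Pow(Add(d, Add(d, -11)), Rational(1, 2)) = Pow(Add(d, Add(-11, d)), Rational(1, 2)) = Pow(Add(-11, Mul(2, d)), Rational(1, 2)))
Mul(Add(-2997, Function('P')(30)), Add(Mul(Add(507, Function('A')(-13)), Add(1647, -1044)), 2186)) = Mul(Add(-2997, Pow(30, 2)), Add(Mul(Add(507, Pow(Add(-11, Mul(2, -13)), Rational(1, 2))), Add(1647, -1044)), 2186)) = Mul(Add(-2997, 900), Add(Mul(Add(507, Pow(Add(-11, -26), Rational(1, 2))), 603), 2186)) = Mul(-2097, Add(Mul(Add(507, Pow(-37, Rational(1, 2))), 603), 2186)) = Mul(-2097, Add(Mul(Add(507, Mul(I, Pow(37, Rational(1, 2)))), 603), 2186)) = Mul(-2097, Add(Add(305721, Mul(603, I, Pow(37, Rational(1, 2)))), 2186)) = Mul(-2097, Add(307907, Mul(603, I, Pow(37, Rational(1, 2))))) = Add(-645680979, Mul(-1264491, I, Pow(37, Rational(1, 2))))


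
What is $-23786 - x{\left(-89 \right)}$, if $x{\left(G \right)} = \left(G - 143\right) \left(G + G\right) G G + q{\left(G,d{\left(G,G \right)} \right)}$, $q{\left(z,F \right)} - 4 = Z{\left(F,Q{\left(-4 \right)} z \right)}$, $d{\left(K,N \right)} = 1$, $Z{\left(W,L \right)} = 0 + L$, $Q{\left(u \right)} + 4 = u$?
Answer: $-327130118$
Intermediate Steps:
$Q{\left(u \right)} = -4 + u$
$Z{\left(W,L \right)} = L$
$q{\left(z,F \right)} = 4 - 8 z$ ($q{\left(z,F \right)} = 4 + \left(-4 - 4\right) z = 4 - 8 z$)
$x{\left(G \right)} = 4 - 8 G + 2 G^{3} \left(-143 + G\right)$ ($x{\left(G \right)} = \left(G - 143\right) \left(G + G\right) G G - \left(-4 + 8 G\right) = \left(-143 + G\right) 2 G G G - \left(-4 + 8 G\right) = 2 G \left(-143 + G\right) G G - \left(-4 + 8 G\right) = 2 G^{2} \left(-143 + G\right) G - \left(-4 + 8 G\right) = 2 G^{3} \left(-143 + G\right) - \left(-4 + 8 G\right) = 4 - 8 G + 2 G^{3} \left(-143 + G\right)$)
$-23786 - x{\left(-89 \right)} = -23786 - \left(4 - 286 \left(-89\right)^{3} - -712 + 2 \left(-89\right)^{4}\right) = -23786 - \left(4 - -201621134 + 712 + 2 \cdot 62742241\right) = -23786 - \left(4 + 201621134 + 712 + 125484482\right) = -23786 - 327106332 = -327130118$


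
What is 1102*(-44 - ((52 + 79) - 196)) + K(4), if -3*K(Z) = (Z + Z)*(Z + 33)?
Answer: 69130/3 ≈ 23043.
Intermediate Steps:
K(Z) = -2*Z*(33 + Z)/3 (K(Z) = -(Z + Z)*(Z + 33)/3 = -2*Z*(33 + Z)/3)
1102*(-44 - ((52 + 79) - 196)) + K(4) = 1102*(-44 - ((52 + 79) - 196)) - 2/3*4*(33 + 4) = 1102*(-44 - (131 - 196)) - 2/3*4*37 = 1102*(-44 - 1*(-65)) - 296/3 = 1102*(-44 + 65) - 296/3 = 1102*21 - 296/3 = 23142 - 296/3 = 69130/3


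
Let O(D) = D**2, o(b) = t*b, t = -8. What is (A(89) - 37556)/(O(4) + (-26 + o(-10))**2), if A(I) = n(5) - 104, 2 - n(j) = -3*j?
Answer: -37643/2932 ≈ -12.839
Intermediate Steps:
o(b) = -8*b
n(j) = 2 + 3*j (n(j) = 2 - (-3)*j = 2 + 3*j)
A(I) = -87 (A(I) = (2 + 3*5) - 104 = (2 + 15) - 104 = 17 - 104 = -87)
(A(89) - 37556)/(O(4) + (-26 + o(-10))**2) = (-87 - 37556)/(4**2 + (-26 - 8*(-10))**2) = -37643/(16 + (-26 + 80)**2) = -37643/(16 + 54**2) = -37643/(16 + 2916) = -37643/2932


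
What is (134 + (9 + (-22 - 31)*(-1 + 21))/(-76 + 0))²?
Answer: 126225225/5776 ≈ 21853.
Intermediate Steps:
(134 + (9 + (-22 - 31)*(-1 + 21))/(-76 + 0))² = (134 + (9 - 53*20)/(-76))² = (134 + (9 - 1060)*(-1/76))² = (134 - 1051*(-1/76))² = (134 + 1051/76)² = (11235/76)² = 126225225/5776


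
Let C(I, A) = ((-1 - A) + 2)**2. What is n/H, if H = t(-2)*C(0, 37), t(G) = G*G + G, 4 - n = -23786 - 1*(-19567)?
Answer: 4223/2592 ≈ 1.6292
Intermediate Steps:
n = 4223 (n = 4 - (-23786 - 1*(-19567)) = 4 - (-23786 + 19567) = 4 - 1*(-4219) = 4 + 4219 = 4223)
C(I, A) = (1 - A)**2
t(G) = G + G**2 (t(G) = G**2 + G = G + G**2)
H = 2592 (H = (-2*(1 - 2))*(-1 + 37)**2 = -2*(-1)*36**2 = 2*1296 = 2592)
n/H = 4223/2592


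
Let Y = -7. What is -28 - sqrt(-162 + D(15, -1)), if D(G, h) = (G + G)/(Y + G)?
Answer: -28 - I*sqrt(633)/2 ≈ -28.0 - 12.58*I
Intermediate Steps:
D(G, h) = 2*G/(-7 + G) (D(G, h) = (G + G)/(-7 + G) = (2*G)/(-7 + G) = 2*G/(-7 + G))
-28 - sqrt(-162 + D(15, -1)) = -28 - sqrt(-162 + 2*15/(-7 + 15)) = -28 - sqrt(-162 + 2*15/8) = -28 - sqrt(-162 + 2*15*(1/8)) = -28 - sqrt(-162 + 15/4) = -28 - sqrt(-633/4) = -28 - I*sqrt(633)/2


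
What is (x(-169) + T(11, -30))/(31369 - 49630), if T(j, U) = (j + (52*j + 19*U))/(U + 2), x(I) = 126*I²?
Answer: -100763195/511308 ≈ -197.07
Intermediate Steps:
T(j, U) = (19*U + 53*j)/(2 + U) (T(j, U) = (j + (19*U + 52*j))/(2 + U) = (19*U + 53*j)/(2 + U))
(x(-169) + T(11, -30))/(31369 - 49630) = (126*(-169)² + (19*(-30) + 53*11)/(2 - 30))/(31369 - 49630) = (126*28561 + (-570 + 583)/(-28))/(-18261) = (3598686 - 1/28*13)*(-1/18261) = (3598686 - 13/28)*(-1/18261) = (100763195/28)*(-1/18261) = -100763195/511308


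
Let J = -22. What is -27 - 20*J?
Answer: 413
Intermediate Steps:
-27 - 20*J = -27 - 20*(-22) = -27 + 440 = 413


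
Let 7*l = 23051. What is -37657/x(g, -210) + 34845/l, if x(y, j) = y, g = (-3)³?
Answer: 124945316/88911 ≈ 1405.3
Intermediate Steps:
l = 3293 (l = (⅐)*23051 = 3293)
g = -27
-37657/x(g, -210) + 34845/l = -37657/(-27) + 34845/3293 = -37657*(-1/27) + 34845*(1/3293) = 37657/27 + 34845/3293 = 124945316/88911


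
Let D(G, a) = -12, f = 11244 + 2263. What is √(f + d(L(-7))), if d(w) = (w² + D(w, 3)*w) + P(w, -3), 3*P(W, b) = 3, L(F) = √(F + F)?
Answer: √(13494 - 12*I*√14) ≈ 116.16 - 0.1933*I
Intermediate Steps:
L(F) = √2*√F (L(F) = √(2*F) = √2*√F)
P(W, b) = 1 (P(W, b) = (⅓)*3 = 1)
f = 13507
d(w) = 1 + w² - 12*w (d(w) = (w² - 12*w) + 1 = 1 + w² - 12*w)
√(f + d(L(-7))) = √(13507 + (1 + (√2*√(-7))² - 12*√2*√(-7))) = √(13507 + (1 + (√2*(I*√7))² - 12*√2*I*√7)) = √(13507 + (1 + (I*√14)² - 12*I*√14)) = √(13507 + (1 - 14 - 12*I*√14)) = √(13507 + (-13 - 12*I*√14)) = √(13494 - 12*I*√14)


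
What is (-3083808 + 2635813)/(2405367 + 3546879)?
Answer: -447995/5952246 ≈ -0.075265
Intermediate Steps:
(-3083808 + 2635813)/(2405367 + 3546879) = -447995/5952246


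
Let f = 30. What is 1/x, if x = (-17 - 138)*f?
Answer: -1/4650 ≈ -0.00021505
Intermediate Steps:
x = -4650 (x = (-17 - 138)*30 = -155*30 = -4650)
1/x = 1/(-4650) = -1/4650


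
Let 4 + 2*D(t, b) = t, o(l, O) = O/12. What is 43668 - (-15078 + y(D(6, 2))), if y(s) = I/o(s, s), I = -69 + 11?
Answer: 59442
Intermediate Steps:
o(l, O) = O/12 (o(l, O) = O*(1/12) = O/12)
D(t, b) = -2 + t/2
I = -58
y(s) = -696/s (y(s) = -58*12/s = -696/s)
43668 - (-15078 + y(D(6, 2))) = 43668 - (-15078 - 696/(-2 + (½)*6)) = 43668 - (-15078 - 696/(-2 + 3)) = 43668 - (-15078 - 696/1) = 43668 - (-15078 - 696*1) = 43668 - (-15078 - 696) = 43668 - 1*(-15774) = 43668 + 15774 = 59442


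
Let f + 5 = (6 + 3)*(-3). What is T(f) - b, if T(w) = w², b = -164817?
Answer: 165841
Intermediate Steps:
f = -32 (f = -5 + (6 + 3)*(-3) = -5 + 9*(-3) = -5 - 27 = -32)
T(f) - b = (-32)² - 1*(-164817) = 1024 + 164817 = 165841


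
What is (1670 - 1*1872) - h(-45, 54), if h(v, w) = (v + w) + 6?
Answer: -217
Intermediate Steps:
h(v, w) = 6 + v + w
(1670 - 1*1872) - h(-45, 54) = (1670 - 1*1872) - (6 - 45 + 54) = (1670 - 1872) - 1*15 = -202 - 15 = -217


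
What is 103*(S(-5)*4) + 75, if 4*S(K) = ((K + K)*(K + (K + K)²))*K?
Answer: 489325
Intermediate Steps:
S(K) = K²*(K + 4*K²)/2 (S(K) = (((K + K)*(K + (K + K)²))*K)/4 = (((2*K)*(K + (2*K)²))*K)/4 = (((2*K)*(K + 4*K²))*K)/4 = ((2*K*(K + 4*K²))*K)/4 = (2*K²*(K + 4*K²))/4 = K²*(K + 4*K²)/2)
103*(S(-5)*4) + 75 = 103*(((½)*(-5)³*(1 + 4*(-5)))*4) + 75 = 103*(((½)*(-125)*(1 - 20))*4) + 75 = 103*(((½)*(-125)*(-19))*4) + 75 = 103*((2375/2)*4) + 75 = 103*4750 + 75 = 489250 + 75 = 489325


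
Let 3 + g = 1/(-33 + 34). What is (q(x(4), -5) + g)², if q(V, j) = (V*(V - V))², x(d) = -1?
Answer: 4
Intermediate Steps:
g = -2 (g = -3 + 1/(-33 + 34) = -3 + 1/1 = -3 + 1 = -2)
q(V, j) = 0 (q(V, j) = (V*0)² = 0² = 0)
(q(x(4), -5) + g)² = (0 - 2)² = (-2)² = 4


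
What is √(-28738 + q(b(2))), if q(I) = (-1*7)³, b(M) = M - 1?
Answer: I*√29081 ≈ 170.53*I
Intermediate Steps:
b(M) = -1 + M
q(I) = -343 (q(I) = (-7)³ = -343)
√(-28738 + q(b(2))) = √(-28738 - 343) = √(-29081) = I*√29081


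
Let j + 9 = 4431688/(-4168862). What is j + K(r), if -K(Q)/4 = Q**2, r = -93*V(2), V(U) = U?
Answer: -288472875227/2084431 ≈ -1.3839e+5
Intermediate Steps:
r = -186 (r = -93*2 = -186)
K(Q) = -4*Q**2
j = -20975723/2084431 (j = -9 + 4431688/(-4168862) = -9 + 4431688*(-1/4168862) = -9 - 2215844/2084431 = -20975723/2084431 ≈ -10.063)
j + K(r) = -20975723/2084431 - 4*(-186)**2 = -20975723/2084431 - 4*34596 = -20975723/2084431 - 138384 = -288472875227/2084431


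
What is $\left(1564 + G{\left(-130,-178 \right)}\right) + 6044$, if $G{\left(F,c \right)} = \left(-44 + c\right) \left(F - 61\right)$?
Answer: $50010$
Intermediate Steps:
$G{\left(F,c \right)} = \left(-61 + F\right) \left(-44 + c\right)$ ($G{\left(F,c \right)} = \left(-44 + c\right) \left(-61 + F\right) = \left(-61 + F\right) \left(-44 + c\right)$)
$\left(1564 + G{\left(-130,-178 \right)}\right) + 6044 = \left(1564 - -42402\right) + 6044 = \left(1564 + \left(2684 + 10858 + 5720 + 23140\right)\right) + 6044 = \left(1564 + 42402\right) + 6044 = 43966 + 6044 = 50010$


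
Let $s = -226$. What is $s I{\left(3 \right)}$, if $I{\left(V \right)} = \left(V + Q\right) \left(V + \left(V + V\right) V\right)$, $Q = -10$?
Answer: $33222$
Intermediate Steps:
$I{\left(V \right)} = \left(-10 + V\right) \left(V + 2 V^{2}\right)$ ($I{\left(V \right)} = \left(V - 10\right) \left(V + \left(V + V\right) V\right) = \left(-10 + V\right) \left(V + 2 V V\right) = \left(-10 + V\right) \left(V + 2 V^{2}\right)$)
$s I{\left(3 \right)} = - 226 \cdot 3 \left(-10 - 57 + 2 \cdot 3^{2}\right) = - 226 \cdot 3 \left(-10 - 57 + 2 \cdot 9\right) = - 226 \cdot 3 \left(-10 - 57 + 18\right) = - 226 \cdot 3 \left(-49\right) = \left(-226\right) \left(-147\right) = 33222$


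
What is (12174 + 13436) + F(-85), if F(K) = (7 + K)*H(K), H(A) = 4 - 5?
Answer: 25688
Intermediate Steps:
H(A) = -1
F(K) = -7 - K (F(K) = (7 + K)*(-1) = -7 - K)
(12174 + 13436) + F(-85) = (12174 + 13436) + (-7 - 1*(-85)) = 25610 + (-7 + 85) = 25610 + 78 = 25688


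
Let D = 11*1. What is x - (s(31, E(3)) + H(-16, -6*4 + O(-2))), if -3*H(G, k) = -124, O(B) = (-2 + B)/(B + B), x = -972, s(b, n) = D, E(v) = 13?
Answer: -3073/3 ≈ -1024.3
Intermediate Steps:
D = 11
s(b, n) = 11
O(B) = (-2 + B)/(2*B) (O(B) = (-2 + B)/((2*B)) = (-2 + B)*(1/(2*B)) = (-2 + B)/(2*B))
H(G, k) = 124/3 (H(G, k) = -⅓*(-124) = 124/3)
x - (s(31, E(3)) + H(-16, -6*4 + O(-2))) = -972 - (11 + 124/3) = -972 - 1*157/3 = -972 - 157/3 = -3073/3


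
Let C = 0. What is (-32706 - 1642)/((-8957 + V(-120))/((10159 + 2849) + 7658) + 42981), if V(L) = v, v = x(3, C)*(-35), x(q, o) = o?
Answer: -709835768/888236389 ≈ -0.79915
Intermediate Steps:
v = 0 (v = 0*(-35) = 0)
V(L) = 0
(-32706 - 1642)/((-8957 + V(-120))/((10159 + 2849) + 7658) + 42981) = (-32706 - 1642)/((-8957 + 0)/((10159 + 2849) + 7658) + 42981) = -34348/(-8957/(13008 + 7658) + 42981) = -34348/(-8957/20666 + 42981) = -34348/888236389/20666 = -34348*20666/888236389 = -709835768/888236389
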